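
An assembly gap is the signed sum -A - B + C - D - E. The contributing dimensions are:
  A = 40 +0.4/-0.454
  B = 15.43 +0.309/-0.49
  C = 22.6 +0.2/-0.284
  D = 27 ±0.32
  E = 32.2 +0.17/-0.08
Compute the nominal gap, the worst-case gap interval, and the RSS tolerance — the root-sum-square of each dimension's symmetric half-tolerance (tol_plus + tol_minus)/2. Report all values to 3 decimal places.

nominal=-92.030 wc=[-93.513,-90.486] rss=0.720

Stack each dimension's contribution:
  -A: nom -40.000 → Σnom=-40.000; wc +0.454/-0.400 → slack +0.454/-0.400; half-tol=0.427, Σhalf²=0.182329
  -B: nom -15.430 → Σnom=-55.430; wc +0.490/-0.309 → slack +0.944/-0.709; half-tol=0.399, Σhalf²=0.341929
  +C: nom +22.600 → Σnom=-32.830; wc +0.200/-0.284 → slack +1.144/-0.993; half-tol=0.242, Σhalf²=0.400493
  -D: nom -27.000 → Σnom=-59.830; wc +0.320/-0.320 → slack +1.464/-1.313; half-tol=0.320, Σhalf²=0.502893
  -E: nom -32.200 → Σnom=-92.030; wc +0.080/-0.170 → slack +1.544/-1.483; half-tol=0.125, Σhalf²=0.518518
Nominal = -92.030. Worst-case = [-92.030 - 1.483, -92.030 + 1.544] = [-93.513, -90.486]. RSS = √0.518518 = 0.720.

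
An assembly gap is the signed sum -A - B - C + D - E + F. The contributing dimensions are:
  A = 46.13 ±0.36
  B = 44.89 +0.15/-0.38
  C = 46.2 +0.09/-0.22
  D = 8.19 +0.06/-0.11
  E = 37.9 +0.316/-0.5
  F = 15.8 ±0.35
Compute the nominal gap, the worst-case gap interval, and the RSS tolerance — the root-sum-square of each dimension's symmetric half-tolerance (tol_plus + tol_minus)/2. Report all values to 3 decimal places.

Stack each dimension's contribution:
  -A: nom -46.130 → Σnom=-46.130; wc +0.360/-0.360 → slack +0.360/-0.360; half-tol=0.360, Σhalf²=0.129600
  -B: nom -44.890 → Σnom=-91.020; wc +0.380/-0.150 → slack +0.740/-0.510; half-tol=0.265, Σhalf²=0.199825
  -C: nom -46.200 → Σnom=-137.220; wc +0.220/-0.090 → slack +0.960/-0.600; half-tol=0.155, Σhalf²=0.223850
  +D: nom +8.190 → Σnom=-129.030; wc +0.060/-0.110 → slack +1.020/-0.710; half-tol=0.085, Σhalf²=0.231075
  -E: nom -37.900 → Σnom=-166.930; wc +0.500/-0.316 → slack +1.520/-1.026; half-tol=0.408, Σhalf²=0.397539
  +F: nom +15.800 → Σnom=-151.130; wc +0.350/-0.350 → slack +1.870/-1.376; half-tol=0.350, Σhalf²=0.520039
Nominal = -151.130. Worst-case = [-151.130 - 1.376, -151.130 + 1.870] = [-152.506, -149.260]. RSS = √0.520039 = 0.721.

nominal=-151.130 wc=[-152.506,-149.260] rss=0.721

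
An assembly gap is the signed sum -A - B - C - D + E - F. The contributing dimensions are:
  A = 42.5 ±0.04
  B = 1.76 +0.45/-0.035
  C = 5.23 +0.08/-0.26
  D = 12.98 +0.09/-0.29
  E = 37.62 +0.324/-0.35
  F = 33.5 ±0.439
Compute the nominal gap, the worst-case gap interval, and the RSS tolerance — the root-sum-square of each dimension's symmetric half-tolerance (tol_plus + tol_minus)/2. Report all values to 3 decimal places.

Stack each dimension's contribution:
  -A: nom -42.500 → Σnom=-42.500; wc +0.040/-0.040 → slack +0.040/-0.040; half-tol=0.040, Σhalf²=0.001600
  -B: nom -1.760 → Σnom=-44.260; wc +0.035/-0.450 → slack +0.075/-0.490; half-tol=0.242, Σhalf²=0.060406
  -C: nom -5.230 → Σnom=-49.490; wc +0.260/-0.080 → slack +0.335/-0.570; half-tol=0.170, Σhalf²=0.089306
  -D: nom -12.980 → Σnom=-62.470; wc +0.290/-0.090 → slack +0.625/-0.660; half-tol=0.190, Σhalf²=0.125406
  +E: nom +37.620 → Σnom=-24.850; wc +0.324/-0.350 → slack +0.949/-1.010; half-tol=0.337, Σhalf²=0.238975
  -F: nom -33.500 → Σnom=-58.350; wc +0.439/-0.439 → slack +1.388/-1.449; half-tol=0.439, Σhalf²=0.431696
Nominal = -58.350. Worst-case = [-58.350 - 1.449, -58.350 + 1.388] = [-59.799, -56.962]. RSS = √0.431696 = 0.657.

nominal=-58.350 wc=[-59.799,-56.962] rss=0.657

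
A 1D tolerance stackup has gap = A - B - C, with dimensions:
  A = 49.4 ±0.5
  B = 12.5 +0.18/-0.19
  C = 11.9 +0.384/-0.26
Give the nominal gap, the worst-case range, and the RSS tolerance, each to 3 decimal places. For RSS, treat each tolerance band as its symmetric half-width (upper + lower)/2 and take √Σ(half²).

nominal=25.000 wc=[23.936,25.950] rss=0.623

Stack each dimension's contribution:
  +A: nom +49.400 → Σnom=49.400; wc +0.500/-0.500 → slack +0.500/-0.500; half-tol=0.500, Σhalf²=0.250000
  -B: nom -12.500 → Σnom=36.900; wc +0.190/-0.180 → slack +0.690/-0.680; half-tol=0.185, Σhalf²=0.284225
  -C: nom -11.900 → Σnom=25.000; wc +0.260/-0.384 → slack +0.950/-1.064; half-tol=0.322, Σhalf²=0.387909
Nominal = 25.000. Worst-case = [25.000 - 1.064, 25.000 + 0.950] = [23.936, 25.950]. RSS = √0.387909 = 0.623.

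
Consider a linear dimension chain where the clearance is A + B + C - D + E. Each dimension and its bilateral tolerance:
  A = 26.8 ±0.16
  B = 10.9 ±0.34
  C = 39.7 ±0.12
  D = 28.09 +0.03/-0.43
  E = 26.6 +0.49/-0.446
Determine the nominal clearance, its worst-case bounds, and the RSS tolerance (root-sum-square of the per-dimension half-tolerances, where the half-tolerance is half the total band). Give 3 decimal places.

nominal=75.910 wc=[74.814,77.450] rss=0.654

Stack each dimension's contribution:
  +A: nom +26.800 → Σnom=26.800; wc +0.160/-0.160 → slack +0.160/-0.160; half-tol=0.160, Σhalf²=0.025600
  +B: nom +10.900 → Σnom=37.700; wc +0.340/-0.340 → slack +0.500/-0.500; half-tol=0.340, Σhalf²=0.141200
  +C: nom +39.700 → Σnom=77.400; wc +0.120/-0.120 → slack +0.620/-0.620; half-tol=0.120, Σhalf²=0.155600
  -D: nom -28.090 → Σnom=49.310; wc +0.430/-0.030 → slack +1.050/-0.650; half-tol=0.230, Σhalf²=0.208500
  +E: nom +26.600 → Σnom=75.910; wc +0.490/-0.446 → slack +1.540/-1.096; half-tol=0.468, Σhalf²=0.427524
Nominal = 75.910. Worst-case = [75.910 - 1.096, 75.910 + 1.540] = [74.814, 77.450]. RSS = √0.427524 = 0.654.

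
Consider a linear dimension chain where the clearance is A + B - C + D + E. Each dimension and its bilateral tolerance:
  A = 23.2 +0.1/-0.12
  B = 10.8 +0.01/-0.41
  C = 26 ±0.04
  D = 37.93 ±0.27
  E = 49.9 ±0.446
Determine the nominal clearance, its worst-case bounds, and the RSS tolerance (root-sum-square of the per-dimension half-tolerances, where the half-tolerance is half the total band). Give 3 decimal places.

nominal=95.830 wc=[94.544,96.696] rss=0.574

Stack each dimension's contribution:
  +A: nom +23.200 → Σnom=23.200; wc +0.100/-0.120 → slack +0.100/-0.120; half-tol=0.110, Σhalf²=0.012100
  +B: nom +10.800 → Σnom=34.000; wc +0.010/-0.410 → slack +0.110/-0.530; half-tol=0.210, Σhalf²=0.056200
  -C: nom -26.000 → Σnom=8.000; wc +0.040/-0.040 → slack +0.150/-0.570; half-tol=0.040, Σhalf²=0.057800
  +D: nom +37.930 → Σnom=45.930; wc +0.270/-0.270 → slack +0.420/-0.840; half-tol=0.270, Σhalf²=0.130700
  +E: nom +49.900 → Σnom=95.830; wc +0.446/-0.446 → slack +0.866/-1.286; half-tol=0.446, Σhalf²=0.329616
Nominal = 95.830. Worst-case = [95.830 - 1.286, 95.830 + 0.866] = [94.544, 96.696]. RSS = √0.329616 = 0.574.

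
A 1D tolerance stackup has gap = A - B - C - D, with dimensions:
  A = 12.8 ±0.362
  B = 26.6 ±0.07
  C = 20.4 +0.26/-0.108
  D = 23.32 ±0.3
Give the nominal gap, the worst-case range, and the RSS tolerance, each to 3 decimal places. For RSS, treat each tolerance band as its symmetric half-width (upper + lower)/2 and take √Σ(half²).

Stack each dimension's contribution:
  +A: nom +12.800 → Σnom=12.800; wc +0.362/-0.362 → slack +0.362/-0.362; half-tol=0.362, Σhalf²=0.131044
  -B: nom -26.600 → Σnom=-13.800; wc +0.070/-0.070 → slack +0.432/-0.432; half-tol=0.070, Σhalf²=0.135944
  -C: nom -20.400 → Σnom=-34.200; wc +0.108/-0.260 → slack +0.540/-0.692; half-tol=0.184, Σhalf²=0.169800
  -D: nom -23.320 → Σnom=-57.520; wc +0.300/-0.300 → slack +0.840/-0.992; half-tol=0.300, Σhalf²=0.259800
Nominal = -57.520. Worst-case = [-57.520 - 0.992, -57.520 + 0.840] = [-58.512, -56.680]. RSS = √0.259800 = 0.510.

nominal=-57.520 wc=[-58.512,-56.680] rss=0.510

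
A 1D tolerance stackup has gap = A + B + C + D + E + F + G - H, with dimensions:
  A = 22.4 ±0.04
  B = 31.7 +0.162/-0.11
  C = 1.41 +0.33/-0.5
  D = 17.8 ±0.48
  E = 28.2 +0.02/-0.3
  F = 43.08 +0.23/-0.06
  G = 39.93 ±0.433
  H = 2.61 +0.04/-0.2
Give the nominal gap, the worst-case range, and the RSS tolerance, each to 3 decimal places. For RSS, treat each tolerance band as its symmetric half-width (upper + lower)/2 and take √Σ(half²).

Stack each dimension's contribution:
  +A: nom +22.400 → Σnom=22.400; wc +0.040/-0.040 → slack +0.040/-0.040; half-tol=0.040, Σhalf²=0.001600
  +B: nom +31.700 → Σnom=54.100; wc +0.162/-0.110 → slack +0.202/-0.150; half-tol=0.136, Σhalf²=0.020096
  +C: nom +1.410 → Σnom=55.510; wc +0.330/-0.500 → slack +0.532/-0.650; half-tol=0.415, Σhalf²=0.192321
  +D: nom +17.800 → Σnom=73.310; wc +0.480/-0.480 → slack +1.012/-1.130; half-tol=0.480, Σhalf²=0.422721
  +E: nom +28.200 → Σnom=101.510; wc +0.020/-0.300 → slack +1.032/-1.430; half-tol=0.160, Σhalf²=0.448321
  +F: nom +43.080 → Σnom=144.590; wc +0.230/-0.060 → slack +1.262/-1.490; half-tol=0.145, Σhalf²=0.469346
  +G: nom +39.930 → Σnom=184.520; wc +0.433/-0.433 → slack +1.695/-1.923; half-tol=0.433, Σhalf²=0.656835
  -H: nom -2.610 → Σnom=181.910; wc +0.200/-0.040 → slack +1.895/-1.963; half-tol=0.120, Σhalf²=0.671235
Nominal = 181.910. Worst-case = [181.910 - 1.963, 181.910 + 1.895] = [179.947, 183.805]. RSS = √0.671235 = 0.819.

nominal=181.910 wc=[179.947,183.805] rss=0.819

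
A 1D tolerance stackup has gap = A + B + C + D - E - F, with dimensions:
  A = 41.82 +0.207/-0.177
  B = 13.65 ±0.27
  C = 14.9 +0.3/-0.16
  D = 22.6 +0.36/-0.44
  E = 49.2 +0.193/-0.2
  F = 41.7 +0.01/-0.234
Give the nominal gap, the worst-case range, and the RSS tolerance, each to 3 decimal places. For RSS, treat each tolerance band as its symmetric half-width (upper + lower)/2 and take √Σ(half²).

nominal=2.070 wc=[0.820,3.641] rss=0.613

Stack each dimension's contribution:
  +A: nom +41.820 → Σnom=41.820; wc +0.207/-0.177 → slack +0.207/-0.177; half-tol=0.192, Σhalf²=0.036864
  +B: nom +13.650 → Σnom=55.470; wc +0.270/-0.270 → slack +0.477/-0.447; half-tol=0.270, Σhalf²=0.109764
  +C: nom +14.900 → Σnom=70.370; wc +0.300/-0.160 → slack +0.777/-0.607; half-tol=0.230, Σhalf²=0.162664
  +D: nom +22.600 → Σnom=92.970; wc +0.360/-0.440 → slack +1.137/-1.047; half-tol=0.400, Σhalf²=0.322664
  -E: nom -49.200 → Σnom=43.770; wc +0.200/-0.193 → slack +1.337/-1.240; half-tol=0.197, Σhalf²=0.361276
  -F: nom -41.700 → Σnom=2.070; wc +0.234/-0.010 → slack +1.571/-1.250; half-tol=0.122, Σhalf²=0.376160
Nominal = 2.070. Worst-case = [2.070 - 1.250, 2.070 + 1.571] = [0.820, 3.641]. RSS = √0.376160 = 0.613.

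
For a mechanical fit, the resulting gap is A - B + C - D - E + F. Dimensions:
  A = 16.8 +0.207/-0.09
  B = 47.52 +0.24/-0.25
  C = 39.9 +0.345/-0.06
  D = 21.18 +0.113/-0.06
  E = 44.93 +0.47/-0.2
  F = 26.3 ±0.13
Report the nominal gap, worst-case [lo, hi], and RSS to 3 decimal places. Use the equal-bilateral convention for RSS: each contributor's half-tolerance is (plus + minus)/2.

Stack each dimension's contribution:
  +A: nom +16.800 → Σnom=16.800; wc +0.207/-0.090 → slack +0.207/-0.090; half-tol=0.148, Σhalf²=0.022052
  -B: nom -47.520 → Σnom=-30.720; wc +0.250/-0.240 → slack +0.457/-0.330; half-tol=0.245, Σhalf²=0.082077
  +C: nom +39.900 → Σnom=9.180; wc +0.345/-0.060 → slack +0.802/-0.390; half-tol=0.202, Σhalf²=0.123083
  -D: nom -21.180 → Σnom=-12.000; wc +0.060/-0.113 → slack +0.862/-0.503; half-tol=0.086, Σhalf²=0.130566
  -E: nom -44.930 → Σnom=-56.930; wc +0.200/-0.470 → slack +1.062/-0.973; half-tol=0.335, Σhalf²=0.242791
  +F: nom +26.300 → Σnom=-30.630; wc +0.130/-0.130 → slack +1.192/-1.103; half-tol=0.130, Σhalf²=0.259691
Nominal = -30.630. Worst-case = [-30.630 - 1.103, -30.630 + 1.192] = [-31.733, -29.438]. RSS = √0.259691 = 0.510.

nominal=-30.630 wc=[-31.733,-29.438] rss=0.510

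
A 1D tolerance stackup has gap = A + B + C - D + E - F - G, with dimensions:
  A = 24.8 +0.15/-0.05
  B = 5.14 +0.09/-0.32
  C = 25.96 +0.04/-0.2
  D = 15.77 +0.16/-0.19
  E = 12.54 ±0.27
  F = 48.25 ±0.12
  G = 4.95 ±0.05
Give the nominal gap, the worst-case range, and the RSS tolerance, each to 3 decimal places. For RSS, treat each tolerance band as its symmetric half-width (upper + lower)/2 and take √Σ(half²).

nominal=-0.530 wc=[-1.700,0.380] rss=0.432

Stack each dimension's contribution:
  +A: nom +24.800 → Σnom=24.800; wc +0.150/-0.050 → slack +0.150/-0.050; half-tol=0.100, Σhalf²=0.010000
  +B: nom +5.140 → Σnom=29.940; wc +0.090/-0.320 → slack +0.240/-0.370; half-tol=0.205, Σhalf²=0.052025
  +C: nom +25.960 → Σnom=55.900; wc +0.040/-0.200 → slack +0.280/-0.570; half-tol=0.120, Σhalf²=0.066425
  -D: nom -15.770 → Σnom=40.130; wc +0.190/-0.160 → slack +0.470/-0.730; half-tol=0.175, Σhalf²=0.097050
  +E: nom +12.540 → Σnom=52.670; wc +0.270/-0.270 → slack +0.740/-1.000; half-tol=0.270, Σhalf²=0.169950
  -F: nom -48.250 → Σnom=4.420; wc +0.120/-0.120 → slack +0.860/-1.120; half-tol=0.120, Σhalf²=0.184350
  -G: nom -4.950 → Σnom=-0.530; wc +0.050/-0.050 → slack +0.910/-1.170; half-tol=0.050, Σhalf²=0.186850
Nominal = -0.530. Worst-case = [-0.530 - 1.170, -0.530 + 0.910] = [-1.700, 0.380]. RSS = √0.186850 = 0.432.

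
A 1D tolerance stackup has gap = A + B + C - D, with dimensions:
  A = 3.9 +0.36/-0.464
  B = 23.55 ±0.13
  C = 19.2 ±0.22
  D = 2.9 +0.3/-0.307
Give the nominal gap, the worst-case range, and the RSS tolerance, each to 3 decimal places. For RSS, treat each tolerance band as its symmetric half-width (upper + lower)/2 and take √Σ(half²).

nominal=43.750 wc=[42.636,44.767] rss=0.572

Stack each dimension's contribution:
  +A: nom +3.900 → Σnom=3.900; wc +0.360/-0.464 → slack +0.360/-0.464; half-tol=0.412, Σhalf²=0.169744
  +B: nom +23.550 → Σnom=27.450; wc +0.130/-0.130 → slack +0.490/-0.594; half-tol=0.130, Σhalf²=0.186644
  +C: nom +19.200 → Σnom=46.650; wc +0.220/-0.220 → slack +0.710/-0.814; half-tol=0.220, Σhalf²=0.235044
  -D: nom -2.900 → Σnom=43.750; wc +0.307/-0.300 → slack +1.017/-1.114; half-tol=0.303, Σhalf²=0.327156
Nominal = 43.750. Worst-case = [43.750 - 1.114, 43.750 + 1.017] = [42.636, 44.767]. RSS = √0.327156 = 0.572.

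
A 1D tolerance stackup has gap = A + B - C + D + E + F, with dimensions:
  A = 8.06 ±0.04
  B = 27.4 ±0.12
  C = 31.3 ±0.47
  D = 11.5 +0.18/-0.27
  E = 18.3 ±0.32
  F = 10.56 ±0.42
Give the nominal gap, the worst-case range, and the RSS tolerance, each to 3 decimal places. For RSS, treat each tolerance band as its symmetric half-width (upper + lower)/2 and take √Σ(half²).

nominal=44.520 wc=[42.880,46.070] rss=0.753

Stack each dimension's contribution:
  +A: nom +8.060 → Σnom=8.060; wc +0.040/-0.040 → slack +0.040/-0.040; half-tol=0.040, Σhalf²=0.001600
  +B: nom +27.400 → Σnom=35.460; wc +0.120/-0.120 → slack +0.160/-0.160; half-tol=0.120, Σhalf²=0.016000
  -C: nom -31.300 → Σnom=4.160; wc +0.470/-0.470 → slack +0.630/-0.630; half-tol=0.470, Σhalf²=0.236900
  +D: nom +11.500 → Σnom=15.660; wc +0.180/-0.270 → slack +0.810/-0.900; half-tol=0.225, Σhalf²=0.287525
  +E: nom +18.300 → Σnom=33.960; wc +0.320/-0.320 → slack +1.130/-1.220; half-tol=0.320, Σhalf²=0.389925
  +F: nom +10.560 → Σnom=44.520; wc +0.420/-0.420 → slack +1.550/-1.640; half-tol=0.420, Σhalf²=0.566325
Nominal = 44.520. Worst-case = [44.520 - 1.640, 44.520 + 1.550] = [42.880, 46.070]. RSS = √0.566325 = 0.753.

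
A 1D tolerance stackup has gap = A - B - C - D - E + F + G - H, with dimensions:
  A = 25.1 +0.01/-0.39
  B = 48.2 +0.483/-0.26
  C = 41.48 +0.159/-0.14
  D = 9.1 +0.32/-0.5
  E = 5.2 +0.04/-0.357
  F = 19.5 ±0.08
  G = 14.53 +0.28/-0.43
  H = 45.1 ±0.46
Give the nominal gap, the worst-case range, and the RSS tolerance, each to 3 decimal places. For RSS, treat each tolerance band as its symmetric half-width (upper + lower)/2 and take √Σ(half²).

Stack each dimension's contribution:
  +A: nom +25.100 → Σnom=25.100; wc +0.010/-0.390 → slack +0.010/-0.390; half-tol=0.200, Σhalf²=0.040000
  -B: nom -48.200 → Σnom=-23.100; wc +0.260/-0.483 → slack +0.270/-0.873; half-tol=0.371, Σhalf²=0.178012
  -C: nom -41.480 → Σnom=-64.580; wc +0.140/-0.159 → slack +0.410/-1.032; half-tol=0.150, Σhalf²=0.200363
  -D: nom -9.100 → Σnom=-73.680; wc +0.500/-0.320 → slack +0.910/-1.352; half-tol=0.410, Σhalf²=0.368463
  -E: nom -5.200 → Σnom=-78.880; wc +0.357/-0.040 → slack +1.267/-1.392; half-tol=0.198, Σhalf²=0.407865
  +F: nom +19.500 → Σnom=-59.380; wc +0.080/-0.080 → slack +1.347/-1.472; half-tol=0.080, Σhalf²=0.414265
  +G: nom +14.530 → Σnom=-44.850; wc +0.280/-0.430 → slack +1.627/-1.902; half-tol=0.355, Σhalf²=0.540290
  -H: nom -45.100 → Σnom=-89.950; wc +0.460/-0.460 → slack +2.087/-2.362; half-tol=0.460, Σhalf²=0.751890
Nominal = -89.950. Worst-case = [-89.950 - 2.362, -89.950 + 2.087] = [-92.312, -87.863]. RSS = √0.751890 = 0.867.

nominal=-89.950 wc=[-92.312,-87.863] rss=0.867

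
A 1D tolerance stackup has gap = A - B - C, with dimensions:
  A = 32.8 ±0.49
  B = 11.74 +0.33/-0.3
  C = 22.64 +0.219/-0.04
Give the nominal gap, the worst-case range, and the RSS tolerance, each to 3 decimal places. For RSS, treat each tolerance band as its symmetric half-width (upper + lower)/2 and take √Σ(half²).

nominal=-1.580 wc=[-2.619,-0.750] rss=0.597

Stack each dimension's contribution:
  +A: nom +32.800 → Σnom=32.800; wc +0.490/-0.490 → slack +0.490/-0.490; half-tol=0.490, Σhalf²=0.240100
  -B: nom -11.740 → Σnom=21.060; wc +0.300/-0.330 → slack +0.790/-0.820; half-tol=0.315, Σhalf²=0.339325
  -C: nom -22.640 → Σnom=-1.580; wc +0.040/-0.219 → slack +0.830/-1.039; half-tol=0.130, Σhalf²=0.356095
Nominal = -1.580. Worst-case = [-1.580 - 1.039, -1.580 + 0.830] = [-2.619, -0.750]. RSS = √0.356095 = 0.597.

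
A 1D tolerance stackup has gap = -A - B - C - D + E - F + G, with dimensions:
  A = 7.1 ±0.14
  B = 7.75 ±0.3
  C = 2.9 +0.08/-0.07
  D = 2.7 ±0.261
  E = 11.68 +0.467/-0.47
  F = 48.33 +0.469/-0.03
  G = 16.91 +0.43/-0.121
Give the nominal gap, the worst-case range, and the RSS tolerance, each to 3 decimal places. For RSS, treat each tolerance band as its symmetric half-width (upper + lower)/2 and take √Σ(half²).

Stack each dimension's contribution:
  -A: nom -7.100 → Σnom=-7.100; wc +0.140/-0.140 → slack +0.140/-0.140; half-tol=0.140, Σhalf²=0.019600
  -B: nom -7.750 → Σnom=-14.850; wc +0.300/-0.300 → slack +0.440/-0.440; half-tol=0.300, Σhalf²=0.109600
  -C: nom -2.900 → Σnom=-17.750; wc +0.070/-0.080 → slack +0.510/-0.520; half-tol=0.075, Σhalf²=0.115225
  -D: nom -2.700 → Σnom=-20.450; wc +0.261/-0.261 → slack +0.771/-0.781; half-tol=0.261, Σhalf²=0.183346
  +E: nom +11.680 → Σnom=-8.770; wc +0.467/-0.470 → slack +1.238/-1.251; half-tol=0.469, Σhalf²=0.402838
  -F: nom -48.330 → Σnom=-57.100; wc +0.030/-0.469 → slack +1.268/-1.720; half-tol=0.249, Σhalf²=0.465089
  +G: nom +16.910 → Σnom=-40.190; wc +0.430/-0.121 → slack +1.698/-1.841; half-tol=0.275, Σhalf²=0.540989
Nominal = -40.190. Worst-case = [-40.190 - 1.841, -40.190 + 1.698] = [-42.031, -38.492]. RSS = √0.540989 = 0.736.

nominal=-40.190 wc=[-42.031,-38.492] rss=0.736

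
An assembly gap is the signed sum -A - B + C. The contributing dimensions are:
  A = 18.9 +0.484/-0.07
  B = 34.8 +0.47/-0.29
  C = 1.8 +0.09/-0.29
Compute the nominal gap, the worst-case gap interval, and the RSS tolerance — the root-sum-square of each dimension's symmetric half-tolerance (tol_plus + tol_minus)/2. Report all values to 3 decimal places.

Stack each dimension's contribution:
  -A: nom -18.900 → Σnom=-18.900; wc +0.070/-0.484 → slack +0.070/-0.484; half-tol=0.277, Σhalf²=0.076729
  -B: nom -34.800 → Σnom=-53.700; wc +0.290/-0.470 → slack +0.360/-0.954; half-tol=0.380, Σhalf²=0.221129
  +C: nom +1.800 → Σnom=-51.900; wc +0.090/-0.290 → slack +0.450/-1.244; half-tol=0.190, Σhalf²=0.257229
Nominal = -51.900. Worst-case = [-51.900 - 1.244, -51.900 + 0.450] = [-53.144, -51.450]. RSS = √0.257229 = 0.507.

nominal=-51.900 wc=[-53.144,-51.450] rss=0.507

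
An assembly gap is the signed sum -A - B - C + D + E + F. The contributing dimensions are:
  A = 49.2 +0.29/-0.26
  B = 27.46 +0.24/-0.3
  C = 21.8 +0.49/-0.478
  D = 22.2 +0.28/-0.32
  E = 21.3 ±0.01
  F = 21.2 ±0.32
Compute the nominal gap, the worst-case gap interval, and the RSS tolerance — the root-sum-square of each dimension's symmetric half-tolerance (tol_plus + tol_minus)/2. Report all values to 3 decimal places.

Stack each dimension's contribution:
  -A: nom -49.200 → Σnom=-49.200; wc +0.260/-0.290 → slack +0.260/-0.290; half-tol=0.275, Σhalf²=0.075625
  -B: nom -27.460 → Σnom=-76.660; wc +0.300/-0.240 → slack +0.560/-0.530; half-tol=0.270, Σhalf²=0.148525
  -C: nom -21.800 → Σnom=-98.460; wc +0.478/-0.490 → slack +1.038/-1.020; half-tol=0.484, Σhalf²=0.382781
  +D: nom +22.200 → Σnom=-76.260; wc +0.280/-0.320 → slack +1.318/-1.340; half-tol=0.300, Σhalf²=0.472781
  +E: nom +21.300 → Σnom=-54.960; wc +0.010/-0.010 → slack +1.328/-1.350; half-tol=0.010, Σhalf²=0.472881
  +F: nom +21.200 → Σnom=-33.760; wc +0.320/-0.320 → slack +1.648/-1.670; half-tol=0.320, Σhalf²=0.575281
Nominal = -33.760. Worst-case = [-33.760 - 1.670, -33.760 + 1.648] = [-35.430, -32.112]. RSS = √0.575281 = 0.758.

nominal=-33.760 wc=[-35.430,-32.112] rss=0.758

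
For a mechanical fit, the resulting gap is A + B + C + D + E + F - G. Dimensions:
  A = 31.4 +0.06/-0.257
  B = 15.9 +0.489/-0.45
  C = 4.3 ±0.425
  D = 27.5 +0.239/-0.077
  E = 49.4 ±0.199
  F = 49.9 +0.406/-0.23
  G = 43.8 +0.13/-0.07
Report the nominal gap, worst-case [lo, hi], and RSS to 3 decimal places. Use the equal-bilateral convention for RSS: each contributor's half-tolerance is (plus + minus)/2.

nominal=134.600 wc=[132.832,136.488] rss=0.776

Stack each dimension's contribution:
  +A: nom +31.400 → Σnom=31.400; wc +0.060/-0.257 → slack +0.060/-0.257; half-tol=0.159, Σhalf²=0.025122
  +B: nom +15.900 → Σnom=47.300; wc +0.489/-0.450 → slack +0.549/-0.707; half-tol=0.470, Σhalf²=0.245553
  +C: nom +4.300 → Σnom=51.600; wc +0.425/-0.425 → slack +0.974/-1.132; half-tol=0.425, Σhalf²=0.426177
  +D: nom +27.500 → Σnom=79.100; wc +0.239/-0.077 → slack +1.213/-1.209; half-tol=0.158, Σhalf²=0.451141
  +E: nom +49.400 → Σnom=128.500; wc +0.199/-0.199 → slack +1.412/-1.408; half-tol=0.199, Σhalf²=0.490742
  +F: nom +49.900 → Σnom=178.400; wc +0.406/-0.230 → slack +1.818/-1.638; half-tol=0.318, Σhalf²=0.591866
  -G: nom -43.800 → Σnom=134.600; wc +0.070/-0.130 → slack +1.888/-1.768; half-tol=0.100, Σhalf²=0.601866
Nominal = 134.600. Worst-case = [134.600 - 1.768, 134.600 + 1.888] = [132.832, 136.488]. RSS = √0.601866 = 0.776.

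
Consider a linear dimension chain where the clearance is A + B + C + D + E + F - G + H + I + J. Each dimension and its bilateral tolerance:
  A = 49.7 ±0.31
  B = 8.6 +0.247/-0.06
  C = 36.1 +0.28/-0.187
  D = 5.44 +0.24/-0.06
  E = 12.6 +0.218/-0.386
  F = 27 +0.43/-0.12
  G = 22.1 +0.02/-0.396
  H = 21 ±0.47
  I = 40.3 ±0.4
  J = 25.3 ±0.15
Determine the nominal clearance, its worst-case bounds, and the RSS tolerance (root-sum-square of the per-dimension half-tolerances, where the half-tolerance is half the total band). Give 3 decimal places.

nominal=203.940 wc=[201.777,207.081] rss=0.900

Stack each dimension's contribution:
  +A: nom +49.700 → Σnom=49.700; wc +0.310/-0.310 → slack +0.310/-0.310; half-tol=0.310, Σhalf²=0.096100
  +B: nom +8.600 → Σnom=58.300; wc +0.247/-0.060 → slack +0.557/-0.370; half-tol=0.153, Σhalf²=0.119662
  +C: nom +36.100 → Σnom=94.400; wc +0.280/-0.187 → slack +0.837/-0.557; half-tol=0.234, Σhalf²=0.174185
  +D: nom +5.440 → Σnom=99.840; wc +0.240/-0.060 → slack +1.077/-0.617; half-tol=0.150, Σhalf²=0.196685
  +E: nom +12.600 → Σnom=112.440; wc +0.218/-0.386 → slack +1.295/-1.003; half-tol=0.302, Σhalf²=0.287888
  +F: nom +27.000 → Σnom=139.440; wc +0.430/-0.120 → slack +1.725/-1.123; half-tol=0.275, Σhalf²=0.363513
  -G: nom -22.100 → Σnom=117.340; wc +0.396/-0.020 → slack +2.121/-1.143; half-tol=0.208, Σhalf²=0.406778
  +H: nom +21.000 → Σnom=138.340; wc +0.470/-0.470 → slack +2.591/-1.613; half-tol=0.470, Σhalf²=0.627677
  +I: nom +40.300 → Σnom=178.640; wc +0.400/-0.400 → slack +2.991/-2.013; half-tol=0.400, Σhalf²=0.787678
  +J: nom +25.300 → Σnom=203.940; wc +0.150/-0.150 → slack +3.141/-2.163; half-tol=0.150, Σhalf²=0.810177
Nominal = 203.940. Worst-case = [203.940 - 2.163, 203.940 + 3.141] = [201.777, 207.081]. RSS = √0.810177 = 0.900.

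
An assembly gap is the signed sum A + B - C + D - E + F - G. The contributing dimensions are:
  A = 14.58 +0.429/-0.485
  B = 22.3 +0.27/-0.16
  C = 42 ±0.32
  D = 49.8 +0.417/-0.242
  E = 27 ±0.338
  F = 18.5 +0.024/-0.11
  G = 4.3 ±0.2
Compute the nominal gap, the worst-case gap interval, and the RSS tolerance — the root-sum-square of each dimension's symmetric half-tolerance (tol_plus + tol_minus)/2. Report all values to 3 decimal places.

Stack each dimension's contribution:
  +A: nom +14.580 → Σnom=14.580; wc +0.429/-0.485 → slack +0.429/-0.485; half-tol=0.457, Σhalf²=0.208849
  +B: nom +22.300 → Σnom=36.880; wc +0.270/-0.160 → slack +0.699/-0.645; half-tol=0.215, Σhalf²=0.255074
  -C: nom -42.000 → Σnom=-5.120; wc +0.320/-0.320 → slack +1.019/-0.965; half-tol=0.320, Σhalf²=0.357474
  +D: nom +49.800 → Σnom=44.680; wc +0.417/-0.242 → slack +1.436/-1.207; half-tol=0.330, Σhalf²=0.466044
  -E: nom -27.000 → Σnom=17.680; wc +0.338/-0.338 → slack +1.774/-1.545; half-tol=0.338, Σhalf²=0.580288
  +F: nom +18.500 → Σnom=36.180; wc +0.024/-0.110 → slack +1.798/-1.655; half-tol=0.067, Σhalf²=0.584777
  -G: nom -4.300 → Σnom=31.880; wc +0.200/-0.200 → slack +1.998/-1.855; half-tol=0.200, Σhalf²=0.624777
Nominal = 31.880. Worst-case = [31.880 - 1.855, 31.880 + 1.998] = [30.025, 33.878]. RSS = √0.624777 = 0.790.

nominal=31.880 wc=[30.025,33.878] rss=0.790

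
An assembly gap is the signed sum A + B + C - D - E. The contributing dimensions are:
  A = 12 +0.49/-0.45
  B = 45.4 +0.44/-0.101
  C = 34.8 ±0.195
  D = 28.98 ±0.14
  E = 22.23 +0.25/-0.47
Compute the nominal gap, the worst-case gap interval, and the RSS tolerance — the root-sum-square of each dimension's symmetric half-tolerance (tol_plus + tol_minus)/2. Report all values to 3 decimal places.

Stack each dimension's contribution:
  +A: nom +12.000 → Σnom=12.000; wc +0.490/-0.450 → slack +0.490/-0.450; half-tol=0.470, Σhalf²=0.220900
  +B: nom +45.400 → Σnom=57.400; wc +0.440/-0.101 → slack +0.930/-0.551; half-tol=0.271, Σhalf²=0.294070
  +C: nom +34.800 → Σnom=92.200; wc +0.195/-0.195 → slack +1.125/-0.746; half-tol=0.195, Σhalf²=0.332095
  -D: nom -28.980 → Σnom=63.220; wc +0.140/-0.140 → slack +1.265/-0.886; half-tol=0.140, Σhalf²=0.351695
  -E: nom -22.230 → Σnom=40.990; wc +0.470/-0.250 → slack +1.735/-1.136; half-tol=0.360, Σhalf²=0.481295
Nominal = 40.990. Worst-case = [40.990 - 1.136, 40.990 + 1.735] = [39.854, 42.725]. RSS = √0.481295 = 0.694.

nominal=40.990 wc=[39.854,42.725] rss=0.694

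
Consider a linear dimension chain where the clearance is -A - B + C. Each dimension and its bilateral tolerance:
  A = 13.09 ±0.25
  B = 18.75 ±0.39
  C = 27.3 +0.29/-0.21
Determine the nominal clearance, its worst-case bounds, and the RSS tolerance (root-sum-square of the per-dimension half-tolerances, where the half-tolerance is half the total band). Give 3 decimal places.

Stack each dimension's contribution:
  -A: nom -13.090 → Σnom=-13.090; wc +0.250/-0.250 → slack +0.250/-0.250; half-tol=0.250, Σhalf²=0.062500
  -B: nom -18.750 → Σnom=-31.840; wc +0.390/-0.390 → slack +0.640/-0.640; half-tol=0.390, Σhalf²=0.214600
  +C: nom +27.300 → Σnom=-4.540; wc +0.290/-0.210 → slack +0.930/-0.850; half-tol=0.250, Σhalf²=0.277100
Nominal = -4.540. Worst-case = [-4.540 - 0.850, -4.540 + 0.930] = [-5.390, -3.610]. RSS = √0.277100 = 0.526.

nominal=-4.540 wc=[-5.390,-3.610] rss=0.526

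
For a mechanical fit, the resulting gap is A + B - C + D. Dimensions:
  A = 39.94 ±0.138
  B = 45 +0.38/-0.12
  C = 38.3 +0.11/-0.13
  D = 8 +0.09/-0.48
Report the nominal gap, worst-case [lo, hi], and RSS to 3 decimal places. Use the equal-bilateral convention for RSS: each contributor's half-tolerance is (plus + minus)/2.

nominal=54.640 wc=[53.792,55.378] rss=0.421

Stack each dimension's contribution:
  +A: nom +39.940 → Σnom=39.940; wc +0.138/-0.138 → slack +0.138/-0.138; half-tol=0.138, Σhalf²=0.019044
  +B: nom +45.000 → Σnom=84.940; wc +0.380/-0.120 → slack +0.518/-0.258; half-tol=0.250, Σhalf²=0.081544
  -C: nom -38.300 → Σnom=46.640; wc +0.130/-0.110 → slack +0.648/-0.368; half-tol=0.120, Σhalf²=0.095944
  +D: nom +8.000 → Σnom=54.640; wc +0.090/-0.480 → slack +0.738/-0.848; half-tol=0.285, Σhalf²=0.177169
Nominal = 54.640. Worst-case = [54.640 - 0.848, 54.640 + 0.738] = [53.792, 55.378]. RSS = √0.177169 = 0.421.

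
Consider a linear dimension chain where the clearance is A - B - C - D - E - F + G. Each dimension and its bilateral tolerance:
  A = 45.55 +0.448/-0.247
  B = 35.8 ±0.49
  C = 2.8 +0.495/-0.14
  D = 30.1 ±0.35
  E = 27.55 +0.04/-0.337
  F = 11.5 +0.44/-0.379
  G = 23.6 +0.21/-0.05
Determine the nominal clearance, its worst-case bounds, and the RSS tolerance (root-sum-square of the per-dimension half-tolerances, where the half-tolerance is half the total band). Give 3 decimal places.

Stack each dimension's contribution:
  +A: nom +45.550 → Σnom=45.550; wc +0.448/-0.247 → slack +0.448/-0.247; half-tol=0.348, Σhalf²=0.120756
  -B: nom -35.800 → Σnom=9.750; wc +0.490/-0.490 → slack +0.938/-0.737; half-tol=0.490, Σhalf²=0.360856
  -C: nom -2.800 → Σnom=6.950; wc +0.140/-0.495 → slack +1.078/-1.232; half-tol=0.318, Σhalf²=0.461662
  -D: nom -30.100 → Σnom=-23.150; wc +0.350/-0.350 → slack +1.428/-1.582; half-tol=0.350, Σhalf²=0.584162
  -E: nom -27.550 → Σnom=-50.700; wc +0.337/-0.040 → slack +1.765/-1.622; half-tol=0.189, Σhalf²=0.619695
  -F: nom -11.500 → Σnom=-62.200; wc +0.379/-0.440 → slack +2.144/-2.062; half-tol=0.409, Σhalf²=0.787385
  +G: nom +23.600 → Σnom=-38.600; wc +0.210/-0.050 → slack +2.354/-2.112; half-tol=0.130, Σhalf²=0.804285
Nominal = -38.600. Worst-case = [-38.600 - 2.112, -38.600 + 2.354] = [-40.712, -36.246]. RSS = √0.804285 = 0.897.

nominal=-38.600 wc=[-40.712,-36.246] rss=0.897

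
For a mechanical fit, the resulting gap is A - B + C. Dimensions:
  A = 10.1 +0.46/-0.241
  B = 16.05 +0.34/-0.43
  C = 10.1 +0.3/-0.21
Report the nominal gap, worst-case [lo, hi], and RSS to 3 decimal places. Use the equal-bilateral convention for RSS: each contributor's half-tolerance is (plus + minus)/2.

Stack each dimension's contribution:
  +A: nom +10.100 → Σnom=10.100; wc +0.460/-0.241 → slack +0.460/-0.241; half-tol=0.351, Σhalf²=0.122850
  -B: nom -16.050 → Σnom=-5.950; wc +0.430/-0.340 → slack +0.890/-0.581; half-tol=0.385, Σhalf²=0.271075
  +C: nom +10.100 → Σnom=4.150; wc +0.300/-0.210 → slack +1.190/-0.791; half-tol=0.255, Σhalf²=0.336100
Nominal = 4.150. Worst-case = [4.150 - 0.791, 4.150 + 1.190] = [3.359, 5.340]. RSS = √0.336100 = 0.580.

nominal=4.150 wc=[3.359,5.340] rss=0.580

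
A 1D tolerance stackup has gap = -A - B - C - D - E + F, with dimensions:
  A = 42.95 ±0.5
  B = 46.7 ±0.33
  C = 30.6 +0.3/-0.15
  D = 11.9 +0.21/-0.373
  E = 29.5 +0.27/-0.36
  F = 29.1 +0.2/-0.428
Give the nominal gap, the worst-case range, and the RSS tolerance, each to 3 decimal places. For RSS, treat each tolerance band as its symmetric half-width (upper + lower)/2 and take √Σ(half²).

Stack each dimension's contribution:
  -A: nom -42.950 → Σnom=-42.950; wc +0.500/-0.500 → slack +0.500/-0.500; half-tol=0.500, Σhalf²=0.250000
  -B: nom -46.700 → Σnom=-89.650; wc +0.330/-0.330 → slack +0.830/-0.830; half-tol=0.330, Σhalf²=0.358900
  -C: nom -30.600 → Σnom=-120.250; wc +0.150/-0.300 → slack +0.980/-1.130; half-tol=0.225, Σhalf²=0.409525
  -D: nom -11.900 → Σnom=-132.150; wc +0.373/-0.210 → slack +1.353/-1.340; half-tol=0.291, Σhalf²=0.494497
  -E: nom -29.500 → Σnom=-161.650; wc +0.360/-0.270 → slack +1.713/-1.610; half-tol=0.315, Σhalf²=0.593722
  +F: nom +29.100 → Σnom=-132.550; wc +0.200/-0.428 → slack +1.913/-2.038; half-tol=0.314, Σhalf²=0.692318
Nominal = -132.550. Worst-case = [-132.550 - 2.038, -132.550 + 1.913] = [-134.588, -130.637]. RSS = √0.692318 = 0.832.

nominal=-132.550 wc=[-134.588,-130.637] rss=0.832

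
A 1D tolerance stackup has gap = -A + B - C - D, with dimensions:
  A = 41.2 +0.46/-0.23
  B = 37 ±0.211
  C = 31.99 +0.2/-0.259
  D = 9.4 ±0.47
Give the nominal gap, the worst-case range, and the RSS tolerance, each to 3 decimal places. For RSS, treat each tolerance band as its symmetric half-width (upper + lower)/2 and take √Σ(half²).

Stack each dimension's contribution:
  -A: nom -41.200 → Σnom=-41.200; wc +0.230/-0.460 → slack +0.230/-0.460; half-tol=0.345, Σhalf²=0.119025
  +B: nom +37.000 → Σnom=-4.200; wc +0.211/-0.211 → slack +0.441/-0.671; half-tol=0.211, Σhalf²=0.163546
  -C: nom -31.990 → Σnom=-36.190; wc +0.259/-0.200 → slack +0.700/-0.871; half-tol=0.230, Σhalf²=0.216216
  -D: nom -9.400 → Σnom=-45.590; wc +0.470/-0.470 → slack +1.170/-1.341; half-tol=0.470, Σhalf²=0.437116
Nominal = -45.590. Worst-case = [-45.590 - 1.341, -45.590 + 1.170] = [-46.931, -44.420]. RSS = √0.437116 = 0.661.

nominal=-45.590 wc=[-46.931,-44.420] rss=0.661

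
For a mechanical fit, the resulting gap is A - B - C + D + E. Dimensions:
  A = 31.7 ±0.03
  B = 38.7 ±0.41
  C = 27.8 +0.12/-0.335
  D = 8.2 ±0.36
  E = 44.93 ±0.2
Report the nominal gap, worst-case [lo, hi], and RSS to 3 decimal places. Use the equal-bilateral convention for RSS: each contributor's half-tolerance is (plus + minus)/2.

nominal=18.330 wc=[17.210,19.665] rss=0.625

Stack each dimension's contribution:
  +A: nom +31.700 → Σnom=31.700; wc +0.030/-0.030 → slack +0.030/-0.030; half-tol=0.030, Σhalf²=0.000900
  -B: nom -38.700 → Σnom=-7.000; wc +0.410/-0.410 → slack +0.440/-0.440; half-tol=0.410, Σhalf²=0.169000
  -C: nom -27.800 → Σnom=-34.800; wc +0.335/-0.120 → slack +0.775/-0.560; half-tol=0.228, Σhalf²=0.220756
  +D: nom +8.200 → Σnom=-26.600; wc +0.360/-0.360 → slack +1.135/-0.920; half-tol=0.360, Σhalf²=0.350356
  +E: nom +44.930 → Σnom=18.330; wc +0.200/-0.200 → slack +1.335/-1.120; half-tol=0.200, Σhalf²=0.390356
Nominal = 18.330. Worst-case = [18.330 - 1.120, 18.330 + 1.335] = [17.210, 19.665]. RSS = √0.390356 = 0.625.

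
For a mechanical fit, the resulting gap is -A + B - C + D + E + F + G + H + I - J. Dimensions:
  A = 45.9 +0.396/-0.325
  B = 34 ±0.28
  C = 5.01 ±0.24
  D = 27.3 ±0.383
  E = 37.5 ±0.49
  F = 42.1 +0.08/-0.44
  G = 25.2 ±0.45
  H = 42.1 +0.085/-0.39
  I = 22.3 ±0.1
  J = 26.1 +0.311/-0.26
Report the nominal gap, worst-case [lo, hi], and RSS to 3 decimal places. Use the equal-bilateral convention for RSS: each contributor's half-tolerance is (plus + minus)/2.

nominal=153.490 wc=[150.010,156.183] rss=1.035

Stack each dimension's contribution:
  -A: nom -45.900 → Σnom=-45.900; wc +0.325/-0.396 → slack +0.325/-0.396; half-tol=0.361, Σhalf²=0.129960
  +B: nom +34.000 → Σnom=-11.900; wc +0.280/-0.280 → slack +0.605/-0.676; half-tol=0.280, Σhalf²=0.208360
  -C: nom -5.010 → Σnom=-16.910; wc +0.240/-0.240 → slack +0.845/-0.916; half-tol=0.240, Σhalf²=0.265960
  +D: nom +27.300 → Σnom=10.390; wc +0.383/-0.383 → slack +1.228/-1.299; half-tol=0.383, Σhalf²=0.412649
  +E: nom +37.500 → Σnom=47.890; wc +0.490/-0.490 → slack +1.718/-1.789; half-tol=0.490, Σhalf²=0.652749
  +F: nom +42.100 → Σnom=89.990; wc +0.080/-0.440 → slack +1.798/-2.229; half-tol=0.260, Σhalf²=0.720349
  +G: nom +25.200 → Σnom=115.190; wc +0.450/-0.450 → slack +2.248/-2.679; half-tol=0.450, Σhalf²=0.922849
  +H: nom +42.100 → Σnom=157.290; wc +0.085/-0.390 → slack +2.333/-3.069; half-tol=0.238, Σhalf²=0.979256
  +I: nom +22.300 → Σnom=179.590; wc +0.100/-0.100 → slack +2.433/-3.169; half-tol=0.100, Σhalf²=0.989256
  -J: nom -26.100 → Σnom=153.490; wc +0.260/-0.311 → slack +2.693/-3.480; half-tol=0.285, Σhalf²=1.070766
Nominal = 153.490. Worst-case = [153.490 - 3.480, 153.490 + 2.693] = [150.010, 156.183]. RSS = √1.070766 = 1.035.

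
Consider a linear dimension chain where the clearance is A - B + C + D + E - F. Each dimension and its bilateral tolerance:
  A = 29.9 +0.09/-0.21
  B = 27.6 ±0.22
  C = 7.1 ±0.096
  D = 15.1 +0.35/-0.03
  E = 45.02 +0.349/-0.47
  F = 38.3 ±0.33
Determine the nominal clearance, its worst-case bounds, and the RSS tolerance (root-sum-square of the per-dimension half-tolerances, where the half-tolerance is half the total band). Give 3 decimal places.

nominal=31.220 wc=[29.864,32.655] rss=0.627

Stack each dimension's contribution:
  +A: nom +29.900 → Σnom=29.900; wc +0.090/-0.210 → slack +0.090/-0.210; half-tol=0.150, Σhalf²=0.022500
  -B: nom -27.600 → Σnom=2.300; wc +0.220/-0.220 → slack +0.310/-0.430; half-tol=0.220, Σhalf²=0.070900
  +C: nom +7.100 → Σnom=9.400; wc +0.096/-0.096 → slack +0.406/-0.526; half-tol=0.096, Σhalf²=0.080116
  +D: nom +15.100 → Σnom=24.500; wc +0.350/-0.030 → slack +0.756/-0.556; half-tol=0.190, Σhalf²=0.116216
  +E: nom +45.020 → Σnom=69.520; wc +0.349/-0.470 → slack +1.105/-1.026; half-tol=0.409, Σhalf²=0.283906
  -F: nom -38.300 → Σnom=31.220; wc +0.330/-0.330 → slack +1.435/-1.356; half-tol=0.330, Σhalf²=0.392806
Nominal = 31.220. Worst-case = [31.220 - 1.356, 31.220 + 1.435] = [29.864, 32.655]. RSS = √0.392806 = 0.627.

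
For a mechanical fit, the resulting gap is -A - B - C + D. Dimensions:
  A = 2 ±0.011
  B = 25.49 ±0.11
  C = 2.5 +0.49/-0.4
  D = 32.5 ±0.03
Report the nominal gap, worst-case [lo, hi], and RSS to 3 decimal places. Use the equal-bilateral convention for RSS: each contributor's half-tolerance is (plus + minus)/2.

nominal=2.510 wc=[1.869,3.061] rss=0.460

Stack each dimension's contribution:
  -A: nom -2.000 → Σnom=-2.000; wc +0.011/-0.011 → slack +0.011/-0.011; half-tol=0.011, Σhalf²=0.000121
  -B: nom -25.490 → Σnom=-27.490; wc +0.110/-0.110 → slack +0.121/-0.121; half-tol=0.110, Σhalf²=0.012221
  -C: nom -2.500 → Σnom=-29.990; wc +0.400/-0.490 → slack +0.521/-0.611; half-tol=0.445, Σhalf²=0.210246
  +D: nom +32.500 → Σnom=2.510; wc +0.030/-0.030 → slack +0.551/-0.641; half-tol=0.030, Σhalf²=0.211146
Nominal = 2.510. Worst-case = [2.510 - 0.641, 2.510 + 0.551] = [1.869, 3.061]. RSS = √0.211146 = 0.460.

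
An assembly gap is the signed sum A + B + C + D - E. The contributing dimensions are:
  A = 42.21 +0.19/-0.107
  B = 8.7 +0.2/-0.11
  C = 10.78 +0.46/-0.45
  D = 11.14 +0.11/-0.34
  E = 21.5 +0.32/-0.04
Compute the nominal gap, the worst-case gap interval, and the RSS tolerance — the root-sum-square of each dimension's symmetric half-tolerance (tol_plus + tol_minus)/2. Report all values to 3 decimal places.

nominal=51.330 wc=[50.003,52.330] rss=0.580

Stack each dimension's contribution:
  +A: nom +42.210 → Σnom=42.210; wc +0.190/-0.107 → slack +0.190/-0.107; half-tol=0.148, Σhalf²=0.022052
  +B: nom +8.700 → Σnom=50.910; wc +0.200/-0.110 → slack +0.390/-0.217; half-tol=0.155, Σhalf²=0.046077
  +C: nom +10.780 → Σnom=61.690; wc +0.460/-0.450 → slack +0.850/-0.667; half-tol=0.455, Σhalf²=0.253102
  +D: nom +11.140 → Σnom=72.830; wc +0.110/-0.340 → slack +0.960/-1.007; half-tol=0.225, Σhalf²=0.303727
  -E: nom -21.500 → Σnom=51.330; wc +0.040/-0.320 → slack +1.000/-1.327; half-tol=0.180, Σhalf²=0.336127
Nominal = 51.330. Worst-case = [51.330 - 1.327, 51.330 + 1.000] = [50.003, 52.330]. RSS = √0.336127 = 0.580.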